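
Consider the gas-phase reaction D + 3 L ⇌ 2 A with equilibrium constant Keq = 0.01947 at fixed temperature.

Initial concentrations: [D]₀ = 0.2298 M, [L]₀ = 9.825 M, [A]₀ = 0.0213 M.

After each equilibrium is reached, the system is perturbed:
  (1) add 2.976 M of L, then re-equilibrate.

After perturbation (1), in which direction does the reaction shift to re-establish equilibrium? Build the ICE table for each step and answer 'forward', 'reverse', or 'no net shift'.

Q₀ = 2.0817e-06 vs Keq = 0.01947 ⇒ Q<K, forward
Step 1:
                    D           L           A
  I            0.2298       9.825      0.0213
  C           -0.2161     -0.6484      0.4323
  E           0.01367       9.177      0.4536
  solve Keq expr → x = 0.2161; check Q = 0.01947
Then add 2.976 M of L.
Step 2:
                    D           L           A
  I           0.01367       12.15      0.4536
  C         -0.007363    -0.02209     0.01473
  E           0.00631       12.13      0.4683
  solve Keq expr → x = 0.007363; check Q = 0.01947

Direction: forward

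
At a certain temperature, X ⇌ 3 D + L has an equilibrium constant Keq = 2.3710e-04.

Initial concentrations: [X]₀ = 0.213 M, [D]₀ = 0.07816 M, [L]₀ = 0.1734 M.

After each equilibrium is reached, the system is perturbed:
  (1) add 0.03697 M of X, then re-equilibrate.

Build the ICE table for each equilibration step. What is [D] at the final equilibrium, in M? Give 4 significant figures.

[D]_eq = 0.0705 M

Q₀ = 3.8871e-04 vs Keq = 2.3710e-04 ⇒ Q>K, reverse
Step 1:
                  X         D         L
  Initial     0.213   0.07816    0.1734
  Change   0.003673  -0.01102 -0.003673
  Equil      0.2167   0.06714    0.1697
  solve Keq expr → x = -0.003673; check Q = 2.3710e-04
Then add 0.03697 M of X.
Step 2:
                  X         D         L
  Initial    0.2536   0.06714    0.1697
  Change   -0.00112  0.003361   0.00112
  Equil      0.2525    0.0705    0.1708
  solve Keq expr → x = 0.00112; check Q = 2.3710e-04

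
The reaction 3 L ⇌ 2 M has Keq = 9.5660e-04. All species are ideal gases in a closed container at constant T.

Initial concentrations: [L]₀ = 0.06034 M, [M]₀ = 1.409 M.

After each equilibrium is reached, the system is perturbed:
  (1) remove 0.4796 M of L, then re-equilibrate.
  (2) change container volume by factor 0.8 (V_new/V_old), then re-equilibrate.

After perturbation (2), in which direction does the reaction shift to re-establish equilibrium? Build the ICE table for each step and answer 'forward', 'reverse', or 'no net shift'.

Direction: forward

Q₀ = 9037 vs Keq = 9.5660e-04 ⇒ Q>K, reverse
Step 1:
                  L         M
  init      0.06034     1.409
  Δ           1.978    -1.319
  eq          2.039   0.09004
  solve Keq expr → x = -0.6595; check Q = 9.5660e-04
Then remove 0.4796 M of L.
Step 2:
                  L         M
  init        1.559   0.09004
  Δ         0.04113  -0.02742
  eq            1.6   0.06261
  solve Keq expr → x = -0.01371; check Q = 9.5660e-04
Then change container volume by factor 0.8 (V_new/V_old).
Step 3:
                  L         M
  init            2   0.07827
  Δ        -0.01262  0.008412
  eq          1.988   0.08668
  solve Keq expr → x = 0.004206; check Q = 9.5660e-04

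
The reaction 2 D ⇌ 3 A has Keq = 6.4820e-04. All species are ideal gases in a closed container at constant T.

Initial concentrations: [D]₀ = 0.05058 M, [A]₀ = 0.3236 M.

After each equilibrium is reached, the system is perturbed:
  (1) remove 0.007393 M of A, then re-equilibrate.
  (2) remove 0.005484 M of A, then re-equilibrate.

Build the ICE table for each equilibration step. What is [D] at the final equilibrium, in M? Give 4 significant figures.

Q₀ = 13.25 vs Keq = 6.4820e-04 ⇒ Q>K, reverse
Step 1:
                  D         A
  I         0.05058    0.3236
  C          0.1932   -0.2898
  E          0.2438   0.03377
  solve Keq expr → x = -0.09661; check Q = 6.4820e-04
Then remove 0.007393 M of A.
Step 2:
                  D         A
  I          0.2438   0.02638
  C       -0.004642  0.006963
  E          0.2392   0.03334
  solve Keq expr → x = 0.002321; check Q = 6.4820e-04
Then remove 0.005484 M of A.
Step 3:
                  D         A
  I          0.2392   0.02786
  C       -0.003442  0.005163
  E          0.2357   0.03302
  solve Keq expr → x = 0.001721; check Q = 6.4820e-04

[D]_eq = 0.2357 M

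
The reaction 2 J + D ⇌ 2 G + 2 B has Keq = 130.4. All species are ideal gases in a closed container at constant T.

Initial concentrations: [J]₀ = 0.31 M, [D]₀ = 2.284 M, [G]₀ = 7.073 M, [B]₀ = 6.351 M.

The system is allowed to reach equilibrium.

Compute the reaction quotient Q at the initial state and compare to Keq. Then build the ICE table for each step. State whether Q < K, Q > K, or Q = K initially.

Q₀ = 9193 vs Keq = 130.4 ⇒ Q>K, reverse
Step 1:
                   J          D          G          B
  Initial       0.31      2.284      7.073      6.351
  Change       1.229     0.6147     -1.229     -1.229
  Equil        1.539      2.899      5.844      5.122
  solve Keq expr → x = -0.6147; check Q = 130.4

Q₀ = 9193; Q > K (proceeds reverse)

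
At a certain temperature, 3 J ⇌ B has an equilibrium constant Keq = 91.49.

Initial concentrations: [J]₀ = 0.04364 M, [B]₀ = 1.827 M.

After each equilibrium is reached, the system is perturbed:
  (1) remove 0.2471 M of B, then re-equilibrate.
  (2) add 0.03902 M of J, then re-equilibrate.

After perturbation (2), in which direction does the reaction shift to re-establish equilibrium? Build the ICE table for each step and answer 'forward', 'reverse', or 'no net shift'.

Q₀ = 2.1983e+04 vs Keq = 91.49 ⇒ Q>K, reverse
Step 1:
                    J           B
  Initial     0.04364       1.827
  Change       0.2239    -0.07464
  Equil        0.2676       1.752
  solve Keq expr → x = -0.07464; check Q = 91.49
Then remove 0.2471 M of B.
Step 2:
                    J           B
  Initial      0.2676       1.505
  Change     -0.01297    0.004325
  Equil        0.2546        1.51
  solve Keq expr → x = 0.004325; check Q = 91.49
Then add 0.03902 M of J.
Step 3:
                    J           B
  Initial      0.2936        1.51
  Change      -0.0383     0.01277
  Equil        0.2553       1.522
  solve Keq expr → x = 0.01277; check Q = 91.49

Direction: forward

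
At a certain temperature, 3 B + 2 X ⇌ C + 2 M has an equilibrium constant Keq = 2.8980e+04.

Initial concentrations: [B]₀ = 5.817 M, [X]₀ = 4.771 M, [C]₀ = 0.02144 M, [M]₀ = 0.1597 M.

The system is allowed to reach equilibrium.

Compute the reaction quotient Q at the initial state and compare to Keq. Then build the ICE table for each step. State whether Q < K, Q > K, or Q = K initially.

Q₀ = 1.2204e-07; Q < K (proceeds forward)

Q₀ = 1.2204e-07 vs Keq = 2.8980e+04 ⇒ Q<K, forward
Step 1:
                  B         X         C         M
  I           5.817     4.771   0.02144    0.1597
  C          -5.713    -3.809     1.904     3.809
  E          0.1041    0.9624     1.926     3.968
  solve Keq expr → x = 1.904; check Q = 2.8980e+04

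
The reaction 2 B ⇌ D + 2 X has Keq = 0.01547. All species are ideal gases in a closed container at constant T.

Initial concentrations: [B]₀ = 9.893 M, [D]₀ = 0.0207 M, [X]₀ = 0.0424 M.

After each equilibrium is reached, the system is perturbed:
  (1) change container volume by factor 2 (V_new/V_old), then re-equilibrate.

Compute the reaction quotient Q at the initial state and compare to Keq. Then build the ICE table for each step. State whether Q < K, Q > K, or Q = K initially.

Q₀ = 3.8023e-07; Q < K (proceeds forward)

Q₀ = 3.8023e-07 vs Keq = 0.01547 ⇒ Q<K, forward
Step 1:
                    B           D           X
  init          9.893      0.0207      0.0424
  Δ            -1.277      0.6387       1.277
  eq            8.616      0.6594        1.32
  solve Keq expr → x = 0.6387; check Q = 0.01547
Then change container volume by factor 2 (V_new/V_old).
Step 2:
                    B           D           X
  init          4.308      0.3297      0.6599
  Δ           -0.1518     0.07591      0.1518
  eq            4.156      0.4056      0.8117
  solve Keq expr → x = 0.07591; check Q = 0.01547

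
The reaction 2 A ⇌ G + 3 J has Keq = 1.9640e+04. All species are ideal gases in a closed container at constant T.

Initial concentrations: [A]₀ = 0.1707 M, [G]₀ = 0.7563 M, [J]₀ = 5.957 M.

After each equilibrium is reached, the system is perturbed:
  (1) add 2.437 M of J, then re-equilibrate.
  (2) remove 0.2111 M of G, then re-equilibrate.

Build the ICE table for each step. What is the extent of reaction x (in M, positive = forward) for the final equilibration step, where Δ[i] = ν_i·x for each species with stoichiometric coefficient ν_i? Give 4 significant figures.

x = 0.0104 M

Q₀ = 5487 vs Keq = 1.9640e+04 ⇒ Q<K, forward
Step 1:
                  A         G         J
  init       0.1707    0.7563     5.957
  Δ         -0.0756    0.0378    0.1134
  eq         0.0951    0.7941      6.07
  solve Keq expr → x = 0.0378; check Q = 1.9640e+04
Then add 2.437 M of J.
Step 2:
                  A         G         J
  init       0.0951    0.7941     8.507
  Δ         0.05745  -0.02873  -0.08618
  eq         0.1526    0.7654     8.421
  solve Keq expr → x = -0.02873; check Q = 1.9640e+04
Then remove 0.2111 M of G.
Step 3:
                  A         G         J
  init       0.1526    0.5543     8.421
  Δ        -0.02079    0.0104   0.03119
  eq         0.1318    0.5647     8.452
  solve Keq expr → x = 0.0104; check Q = 1.9640e+04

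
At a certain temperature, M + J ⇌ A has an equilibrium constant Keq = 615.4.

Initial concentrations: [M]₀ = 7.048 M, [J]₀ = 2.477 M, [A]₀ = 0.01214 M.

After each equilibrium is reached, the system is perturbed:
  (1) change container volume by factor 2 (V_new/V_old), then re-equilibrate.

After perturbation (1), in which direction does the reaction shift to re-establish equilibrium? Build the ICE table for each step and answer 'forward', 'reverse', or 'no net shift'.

Direction: reverse

Q₀ = 6.9539e-04 vs Keq = 615.4 ⇒ Q<K, forward
Step 1:
                  M         J         A
  Initial     7.048     2.477   0.01214
  Change     -2.476    -2.476     2.476
  Equil       4.572 8.8439e-04     2.488
  solve Keq expr → x = 2.476; check Q = 615.4
Then change container volume by factor 2 (V_new/V_old).
Step 2:
                  M         J         A
  Initial     2.286 4.4219e-04     1.244
  Change  4.4171e-04 4.4171e-04 -4.4171e-04
  Equil       2.286 8.8390e-04     1.244
  solve Keq expr → x = -4.4171e-04; check Q = 615.4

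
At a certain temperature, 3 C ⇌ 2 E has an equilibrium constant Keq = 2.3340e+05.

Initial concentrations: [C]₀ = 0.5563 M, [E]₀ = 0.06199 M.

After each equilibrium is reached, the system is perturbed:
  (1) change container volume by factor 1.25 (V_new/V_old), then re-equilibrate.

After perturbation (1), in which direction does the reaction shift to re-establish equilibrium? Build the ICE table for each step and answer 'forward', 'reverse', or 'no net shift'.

Direction: reverse

Q₀ = 0.02232 vs Keq = 2.3340e+05 ⇒ Q<K, forward
Step 1:
                    C           E
  Initial      0.5563     0.06199
  Change      -0.5471      0.3647
  Equil      0.009206      0.4267
  solve Keq expr → x = 0.1824; check Q = 2.3340e+05
Then change container volume by factor 1.25 (V_new/V_old).
Step 2:
                    C           E
  Initial    0.007365      0.3414
  Change   5.6286e-04 -3.7524e-04
  Equil      0.007928       0.341
  solve Keq expr → x = -1.8762e-04; check Q = 2.3340e+05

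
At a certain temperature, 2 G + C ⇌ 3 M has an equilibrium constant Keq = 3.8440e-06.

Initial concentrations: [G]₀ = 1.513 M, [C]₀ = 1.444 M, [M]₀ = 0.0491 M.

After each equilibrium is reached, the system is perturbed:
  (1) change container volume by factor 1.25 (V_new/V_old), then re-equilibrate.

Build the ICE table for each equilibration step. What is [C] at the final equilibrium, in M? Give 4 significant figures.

Q₀ = 3.5810e-05 vs Keq = 3.8440e-06 ⇒ Q>K, reverse
Step 1:
                   G          C          M
  init         1.513      1.444     0.0491
  Δ          0.01703   0.008515   -0.02554
  eq            1.53      1.453    0.02356
  solve Keq expr → x = -0.008515; check Q = 3.8440e-06
Then change container volume by factor 1.25 (V_new/V_old).
Step 2:
                   G          C          M
  init         1.224      1.162    0.01884
  Δ                0          0          0
  eq           1.224      1.162    0.01884
  solve Keq expr → x = 0; check Q = 3.8440e-06

[C]_eq = 1.162 M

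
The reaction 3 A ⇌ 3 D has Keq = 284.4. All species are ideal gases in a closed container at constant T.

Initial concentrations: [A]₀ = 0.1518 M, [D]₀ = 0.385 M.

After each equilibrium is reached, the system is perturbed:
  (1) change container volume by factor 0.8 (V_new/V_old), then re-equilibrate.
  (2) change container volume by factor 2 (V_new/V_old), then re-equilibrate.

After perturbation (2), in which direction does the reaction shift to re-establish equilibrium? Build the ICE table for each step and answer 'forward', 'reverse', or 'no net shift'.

Direction: no net shift

Q₀ = 16.31 vs Keq = 284.4 ⇒ Q<K, forward
Step 1:
                   A          D
  init        0.1518      0.385
  Δ         -0.08095    0.08095
  eq         0.07085     0.4659
  solve Keq expr → x = 0.02698; check Q = 284.4
Then change container volume by factor 0.8 (V_new/V_old).
Step 2:
                   A          D
  init       0.08857     0.5824
  Δ                0          0
  eq         0.08857     0.5824
  solve Keq expr → x = 0; check Q = 284.4
Then change container volume by factor 2 (V_new/V_old).
Step 3:
                   A          D
  init       0.04428     0.2912
  Δ                0          0
  eq         0.04428     0.2912
  solve Keq expr → x = 0; check Q = 284.4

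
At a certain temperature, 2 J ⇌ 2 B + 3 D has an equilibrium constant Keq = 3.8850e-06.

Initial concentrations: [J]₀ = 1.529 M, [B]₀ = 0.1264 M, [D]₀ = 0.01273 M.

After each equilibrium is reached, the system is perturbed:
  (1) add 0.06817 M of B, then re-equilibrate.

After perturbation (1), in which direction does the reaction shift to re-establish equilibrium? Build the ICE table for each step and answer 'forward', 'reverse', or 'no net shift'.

Q₀ = 1.4098e-08 vs Keq = 3.8850e-06 ⇒ Q<K, forward
Step 1:
                   J          B          D
  init         1.529     0.1264    0.01273
  Δ         -0.03725    0.03725    0.05587
  eq           1.492     0.1636     0.0686
  solve Keq expr → x = 0.01862; check Q = 3.8850e-06
Then add 0.06817 M of B.
Step 2:
                   J          B          D
  init         1.492     0.2318     0.0686
  Δ         0.008429  -0.008429   -0.01264
  eq             1.5     0.2234    0.05596
  solve Keq expr → x = -0.004214; check Q = 3.8850e-06

Direction: reverse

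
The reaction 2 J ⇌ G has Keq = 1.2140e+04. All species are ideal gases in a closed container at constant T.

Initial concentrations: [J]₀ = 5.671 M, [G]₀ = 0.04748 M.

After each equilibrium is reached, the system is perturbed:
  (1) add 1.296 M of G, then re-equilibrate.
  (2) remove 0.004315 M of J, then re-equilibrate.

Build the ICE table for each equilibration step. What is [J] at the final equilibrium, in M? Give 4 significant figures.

[J]_eq = 0.01853 M

Q₀ = 0.001476 vs Keq = 1.2140e+04 ⇒ Q<K, forward
Step 1:
                   J          G
  init         5.671    0.04748
  Δ           -5.656      2.828
  eq         0.01539      2.875
  solve Keq expr → x = 2.828; check Q = 1.2140e+04
Then add 1.296 M of G.
Step 2:
                   J          G
  init       0.01539      4.171
  Δ         0.003143  -0.001572
  eq         0.01853       4.17
  solve Keq expr → x = -0.001572; check Q = 1.2140e+04
Then remove 0.004315 M of J.
Step 3:
                   J          G
  init       0.01422       4.17
  Δ          0.00431  -0.002155
  eq         0.01853      4.168
  solve Keq expr → x = -0.002155; check Q = 1.2140e+04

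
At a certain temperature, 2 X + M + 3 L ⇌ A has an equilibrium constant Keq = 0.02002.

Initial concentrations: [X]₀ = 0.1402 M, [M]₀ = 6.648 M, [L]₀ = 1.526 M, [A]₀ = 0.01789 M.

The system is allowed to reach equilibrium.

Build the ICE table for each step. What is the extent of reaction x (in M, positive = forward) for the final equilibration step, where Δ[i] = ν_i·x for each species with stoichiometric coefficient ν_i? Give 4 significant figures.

x = -0.006389 M

Q₀ = 0.03853 vs Keq = 0.02002 ⇒ Q>K, reverse
Step 1:
                    X           M           L           A
  I            0.1402       6.648       1.526     0.01789
  C           0.01278    0.006389     0.01917   -0.006389
  E             0.153       6.654       1.545      0.0115
  solve Keq expr → x = -0.006389; check Q = 0.02002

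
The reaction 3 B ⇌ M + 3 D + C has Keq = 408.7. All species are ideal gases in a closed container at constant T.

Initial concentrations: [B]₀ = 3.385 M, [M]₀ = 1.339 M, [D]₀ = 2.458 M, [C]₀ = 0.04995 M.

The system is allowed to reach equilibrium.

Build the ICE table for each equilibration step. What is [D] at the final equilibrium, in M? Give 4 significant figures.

[D]_eq = 5 M

Q₀ = 0.02561 vs Keq = 408.7 ⇒ Q<K, forward
Step 1:
                   B          M          D          C
  init         3.385      1.339      2.458    0.04995
  Δ           -2.542     0.8472      2.542     0.8472
  eq          0.8433      2.186          5     0.8972
  solve Keq expr → x = 0.8472; check Q = 408.7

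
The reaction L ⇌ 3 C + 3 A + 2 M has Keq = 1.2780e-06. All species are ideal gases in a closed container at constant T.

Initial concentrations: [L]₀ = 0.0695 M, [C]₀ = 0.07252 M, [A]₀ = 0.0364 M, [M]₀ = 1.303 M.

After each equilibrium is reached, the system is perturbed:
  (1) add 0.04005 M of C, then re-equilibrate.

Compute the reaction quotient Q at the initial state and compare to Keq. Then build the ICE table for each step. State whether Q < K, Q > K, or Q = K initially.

Q₀ = 4.4935e-07 vs Keq = 1.2780e-06 ⇒ Q<K, forward
Step 1:
                  L         C         A         M
  init       0.0695   0.07252    0.0364     1.303
  Δ       -0.002933    0.0088    0.0088  0.005867
  eq        0.06657   0.08132    0.0452     1.309
  solve Keq expr → x = 0.002933; check Q = 1.2780e-06
Then add 0.04005 M of C.
Step 2:
                  L         C         A         M
  init      0.06657    0.1214    0.0452     1.309
  Δ        0.003708  -0.01112  -0.01112 -0.007415
  eq        0.07027    0.1102   0.03408     1.301
  solve Keq expr → x = -0.003708; check Q = 1.2780e-06

Q₀ = 4.4935e-07; Q < K (proceeds forward)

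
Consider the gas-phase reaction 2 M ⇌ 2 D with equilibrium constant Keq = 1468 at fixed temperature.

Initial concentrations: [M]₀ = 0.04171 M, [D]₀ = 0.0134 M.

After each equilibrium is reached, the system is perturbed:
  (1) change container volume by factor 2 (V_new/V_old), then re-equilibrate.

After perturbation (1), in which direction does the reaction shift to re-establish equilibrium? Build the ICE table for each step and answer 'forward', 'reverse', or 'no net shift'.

Direction: no net shift

Q₀ = 0.1032 vs Keq = 1468 ⇒ Q<K, forward
Step 1:
                   M          D
  I          0.04171     0.0134
  C         -0.04031    0.04031
  E         0.001402    0.05371
  solve Keq expr → x = 0.02015; check Q = 1468
Then change container volume by factor 2 (V_new/V_old).
Step 2:
                   M          D
  I       7.0089e-04    0.02685
  C                0          0
  E       7.0089e-04    0.02685
  solve Keq expr → x = 0; check Q = 1468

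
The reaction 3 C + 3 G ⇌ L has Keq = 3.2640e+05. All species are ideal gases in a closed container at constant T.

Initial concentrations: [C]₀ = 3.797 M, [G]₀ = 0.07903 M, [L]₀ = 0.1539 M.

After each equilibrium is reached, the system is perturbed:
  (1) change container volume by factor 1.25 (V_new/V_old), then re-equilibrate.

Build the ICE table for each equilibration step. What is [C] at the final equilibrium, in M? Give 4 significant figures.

[C]_eq = 2.977 M

Q₀ = 5.696 vs Keq = 3.2640e+05 ⇒ Q<K, forward
Step 1:
                  C         G         L
  init        3.797   0.07903    0.1539
  Δ        -0.07683  -0.07683   0.02561
  eq           3.72  0.002202    0.1795
  solve Keq expr → x = 0.02561; check Q = 3.2640e+05
Then change container volume by factor 1.25 (V_new/V_old).
Step 2:
                  C         G         L
  init        2.976  0.001762    0.1436
  Δ       7.9147e-04 7.9147e-04 -2.6382e-04
  eq          2.977  0.002553    0.1433
  solve Keq expr → x = -2.6382e-04; check Q = 3.2640e+05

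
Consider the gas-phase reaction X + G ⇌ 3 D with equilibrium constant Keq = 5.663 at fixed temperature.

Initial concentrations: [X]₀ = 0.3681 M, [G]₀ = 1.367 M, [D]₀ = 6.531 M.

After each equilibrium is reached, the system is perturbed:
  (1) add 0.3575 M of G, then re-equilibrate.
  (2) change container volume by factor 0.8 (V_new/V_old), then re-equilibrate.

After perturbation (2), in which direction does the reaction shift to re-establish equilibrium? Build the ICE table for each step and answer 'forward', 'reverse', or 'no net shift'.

Direction: reverse

Q₀ = 553.6 vs Keq = 5.663 ⇒ Q>K, reverse
Step 1:
                    X           G           D
  init         0.3681       1.367       6.531
  Δ             1.224       1.224      -3.672
  eq            1.592       2.591       2.859
  solve Keq expr → x = -1.224; check Q = 5.663
Then add 0.3575 M of G.
Step 2:
                    X           G           D
  init          1.592       2.949       2.859
  Δ          -0.03174    -0.03174     0.09521
  eq             1.56       2.917       2.954
  solve Keq expr → x = 0.03174; check Q = 5.663
Then change container volume by factor 0.8 (V_new/V_old).
Step 3:
                    X           G           D
  init          1.951       3.646       3.692
  Δ           0.06797     0.06797     -0.2039
  eq            2.019       3.714       3.489
  solve Keq expr → x = -0.06797; check Q = 5.663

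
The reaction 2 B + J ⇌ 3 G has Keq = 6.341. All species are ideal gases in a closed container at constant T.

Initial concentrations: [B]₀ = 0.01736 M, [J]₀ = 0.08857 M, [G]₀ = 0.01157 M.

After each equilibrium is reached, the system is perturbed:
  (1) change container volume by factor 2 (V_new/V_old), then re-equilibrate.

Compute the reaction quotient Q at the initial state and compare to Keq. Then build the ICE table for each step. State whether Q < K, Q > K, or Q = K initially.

Q₀ = 0.05802 vs Keq = 6.341 ⇒ Q<K, forward
Step 1:
                  B         J         G
  Initial   0.01736   0.08857   0.01157
  Change   -0.01092 -0.005461   0.01638
  Equil    0.006438   0.08311   0.02795
  solve Keq expr → x = 0.005461; check Q = 6.341
Then change container volume by factor 2 (V_new/V_old).
Step 2:
                  B         J         G
  Initial  0.003219   0.04155   0.01398
  Change          0         0         0
  Equil    0.003219   0.04155   0.01398
  solve Keq expr → x = 0; check Q = 6.341

Q₀ = 0.05802; Q < K (proceeds forward)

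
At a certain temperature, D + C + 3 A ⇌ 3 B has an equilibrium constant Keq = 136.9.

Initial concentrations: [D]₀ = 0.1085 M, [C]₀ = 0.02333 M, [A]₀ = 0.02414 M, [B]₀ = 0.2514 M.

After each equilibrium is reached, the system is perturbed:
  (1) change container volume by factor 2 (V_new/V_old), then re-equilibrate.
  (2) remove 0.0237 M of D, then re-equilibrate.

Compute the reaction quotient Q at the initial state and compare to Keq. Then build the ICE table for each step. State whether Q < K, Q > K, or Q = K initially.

Q₀ = 4.4621e+05; Q > K (proceeds reverse)

Q₀ = 4.4621e+05 vs Keq = 136.9 ⇒ Q>K, reverse
Step 1:
                   D          C          A          B
  Initial     0.1085    0.02333    0.02414     0.2514
  Change     0.03655    0.03655     0.1097    -0.1097
  Equil       0.1451    0.05988     0.1338     0.1417
  solve Keq expr → x = -0.03655; check Q = 136.9
Then change container volume by factor 2 (V_new/V_old).
Step 2:
                   D          C          A          B
  Initial    0.07253    0.02994     0.0669    0.07087
  Change    0.004502   0.004502    0.01351   -0.01351
  Equil      0.07703    0.03444     0.0804    0.05737
  solve Keq expr → x = -0.004502; check Q = 136.9
Then remove 0.0237 M of D.
Step 3:
                   D          C          A          B
  Initial    0.05333    0.03444     0.0804    0.05737
  Change    0.001154   0.001154   0.003463  -0.003463
  Equil      0.05448     0.0356    0.08387     0.0539
  solve Keq expr → x = -0.001154; check Q = 136.9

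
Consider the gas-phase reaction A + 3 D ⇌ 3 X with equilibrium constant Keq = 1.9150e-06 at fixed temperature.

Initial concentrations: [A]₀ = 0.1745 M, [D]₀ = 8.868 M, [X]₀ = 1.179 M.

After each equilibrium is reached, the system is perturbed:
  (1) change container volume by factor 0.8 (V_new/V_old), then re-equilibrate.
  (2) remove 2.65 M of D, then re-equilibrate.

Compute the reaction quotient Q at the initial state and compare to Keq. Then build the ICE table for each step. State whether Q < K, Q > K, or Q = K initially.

Q₀ = 0.01347 vs Keq = 1.9150e-06 ⇒ Q>K, reverse
Step 1:
                   A          D          X
  init        0.1745      8.868      1.179
  Δ           0.3596      1.079     -1.079
  eq          0.5341      9.947     0.1002
  solve Keq expr → x = -0.3596; check Q = 1.9150e-06
Then change container volume by factor 0.8 (V_new/V_old).
Step 2:
                   A          D          X
  init        0.6676      12.43     0.1253
  Δ         -0.00312  -0.009361   0.009361
  eq          0.6645      12.42     0.1346
  solve Keq expr → x = 0.00312; check Q = 1.9150e-06
Then remove 2.65 M of D.
Step 3:
                   A          D          X
  init        0.6645      9.774     0.1346
  Δ         0.009307    0.02792   -0.02792
  eq          0.6738      9.802     0.1067
  solve Keq expr → x = -0.009307; check Q = 1.9150e-06

Q₀ = 0.01347; Q > K (proceeds reverse)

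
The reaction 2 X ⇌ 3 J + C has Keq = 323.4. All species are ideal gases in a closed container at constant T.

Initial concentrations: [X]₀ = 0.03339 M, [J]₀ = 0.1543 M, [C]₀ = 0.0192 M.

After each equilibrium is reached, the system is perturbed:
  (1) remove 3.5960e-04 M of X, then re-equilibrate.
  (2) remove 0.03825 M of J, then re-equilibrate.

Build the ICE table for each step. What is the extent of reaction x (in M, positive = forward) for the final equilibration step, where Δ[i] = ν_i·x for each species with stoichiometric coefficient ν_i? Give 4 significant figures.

Q₀ = 0.06327 vs Keq = 323.4 ⇒ Q<K, forward
Step 1:
                  X         J         C
  init      0.03339    0.1543    0.0192
  Δ        -0.03243   0.04865   0.01622
  eq      9.5679e-04    0.2029   0.03542
  solve Keq expr → x = 0.01622; check Q = 323.4
Then remove 3.5960e-04 M of X.
Step 2:
                  X         J         C
  init    5.9719e-04    0.2029   0.03542
  Δ       3.5347e-04 -5.3021e-04 -1.7674e-04
  eq      9.5066e-04    0.2024   0.03524
  solve Keq expr → x = -1.7674e-04; check Q = 323.4
Then remove 0.03825 M of J.
Step 3:
                  X         J         C
  init    9.5066e-04    0.1642   0.03524
  Δ       -2.5265e-04 3.7897e-04 1.2632e-04
  eq      6.9802e-04    0.1645   0.03537
  solve Keq expr → x = 1.2632e-04; check Q = 323.4

x = 1.2632e-04 M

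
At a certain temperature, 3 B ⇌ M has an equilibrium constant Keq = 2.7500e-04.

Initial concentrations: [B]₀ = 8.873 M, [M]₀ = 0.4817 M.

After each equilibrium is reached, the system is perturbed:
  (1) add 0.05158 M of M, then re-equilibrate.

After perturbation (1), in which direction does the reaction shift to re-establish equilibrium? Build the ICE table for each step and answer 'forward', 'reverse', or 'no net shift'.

Direction: reverse

Q₀ = 6.8955e-04 vs Keq = 2.7500e-04 ⇒ Q>K, reverse
Step 1:
                  B         M
  Initial     8.873    0.4817
  Change     0.7174   -0.2391
  Equil        9.59    0.2426
  solve Keq expr → x = -0.2391; check Q = 2.7500e-04
Then add 0.05158 M of M.
Step 2:
                  B         M
  Initial      9.59    0.2942
  Change     0.1257  -0.04191
  Equil       9.716    0.2522
  solve Keq expr → x = -0.04191; check Q = 2.7500e-04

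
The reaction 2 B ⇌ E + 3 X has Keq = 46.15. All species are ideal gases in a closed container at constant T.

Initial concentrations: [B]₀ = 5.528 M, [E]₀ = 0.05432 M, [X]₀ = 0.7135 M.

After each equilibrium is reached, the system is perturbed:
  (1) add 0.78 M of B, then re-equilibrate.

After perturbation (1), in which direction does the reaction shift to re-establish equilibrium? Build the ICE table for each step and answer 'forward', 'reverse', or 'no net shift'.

Direction: forward

Q₀ = 6.4566e-04 vs Keq = 46.15 ⇒ Q<K, forward
Step 1:
                    B           E           X
  Initial       5.528     0.05432      0.7135
  Change       -3.148       1.574       4.722
  Equil          2.38       1.628       5.435
  solve Keq expr → x = 1.574; check Q = 46.15
Then add 0.78 M of B.
Step 2:
                    B           E           X
  Initial        3.16       1.628       5.435
  Change      -0.3233      0.1617       0.485
  Equil         2.837        1.79        5.92
  solve Keq expr → x = 0.1617; check Q = 46.15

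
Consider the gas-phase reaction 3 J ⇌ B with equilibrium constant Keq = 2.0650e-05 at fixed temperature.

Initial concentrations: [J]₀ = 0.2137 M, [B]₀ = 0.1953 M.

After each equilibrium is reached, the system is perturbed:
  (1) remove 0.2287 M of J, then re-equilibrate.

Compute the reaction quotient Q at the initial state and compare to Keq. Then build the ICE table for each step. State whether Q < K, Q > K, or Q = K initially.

Q₀ = 20.01 vs Keq = 2.0650e-05 ⇒ Q>K, reverse
Step 1:
                   J          B
  init        0.2137     0.1953
  Δ           0.5859    -0.1953
  eq          0.7996 1.0556e-05
  solve Keq expr → x = -0.1953; check Q = 2.0650e-05
Then remove 0.2287 M of J.
Step 2:
                   J          B
  init        0.5709 1.0556e-05
  Δ       2.0141e-05 -6.7135e-06
  eq          0.5709 3.8421e-06
  solve Keq expr → x = -6.7135e-06; check Q = 2.0650e-05

Q₀ = 20.01; Q > K (proceeds reverse)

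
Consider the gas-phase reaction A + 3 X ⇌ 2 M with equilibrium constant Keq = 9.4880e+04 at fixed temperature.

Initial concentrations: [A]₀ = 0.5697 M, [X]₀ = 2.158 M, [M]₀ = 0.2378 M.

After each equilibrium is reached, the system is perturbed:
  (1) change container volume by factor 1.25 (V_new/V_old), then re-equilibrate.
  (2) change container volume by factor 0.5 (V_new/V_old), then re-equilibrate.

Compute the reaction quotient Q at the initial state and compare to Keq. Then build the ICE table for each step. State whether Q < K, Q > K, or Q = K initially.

Q₀ = 0.009877; Q < K (proceeds forward)

Q₀ = 0.009877 vs Keq = 9.4880e+04 ⇒ Q<K, forward
Step 1:
                    A           X           M
  I            0.5697       2.158      0.2378
  C           -0.5695      -1.708       1.139
  E        2.1988e-04      0.4496       1.377
  solve Keq expr → x = 0.5695; check Q = 9.4880e+04
Then change container volume by factor 1.25 (V_new/V_old).
Step 2:
                    A           X           M
  I        1.7590e-04      0.3596       1.101
  C        9.8173e-05  2.9452e-04 -1.9635e-04
  E        2.7407e-04      0.3599       1.101
  solve Keq expr → x = -9.8173e-05; check Q = 9.4880e+04
Then change container volume by factor 0.5 (V_new/V_old).
Step 3:
                    A           X           M
  I        5.4815e-04      0.7199       2.202
  C       -4.1030e-04   -0.001231  8.2061e-04
  E        1.3785e-04      0.7187       2.203
  solve Keq expr → x = 4.1030e-04; check Q = 9.4880e+04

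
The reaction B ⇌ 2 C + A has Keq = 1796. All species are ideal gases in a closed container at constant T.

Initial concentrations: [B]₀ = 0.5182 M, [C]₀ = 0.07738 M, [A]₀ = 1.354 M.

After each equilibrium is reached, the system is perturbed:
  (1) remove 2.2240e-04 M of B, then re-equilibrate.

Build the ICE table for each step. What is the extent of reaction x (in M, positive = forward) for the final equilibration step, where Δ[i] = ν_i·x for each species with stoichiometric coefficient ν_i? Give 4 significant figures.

x = -2.2122e-04 M

Q₀ = 0.01565 vs Keq = 1796 ⇒ Q<K, forward
Step 1:
                    B           C           A
  init         0.5182     0.07738       1.354
  Δ           -0.5169       1.034      0.5169
  eq         0.001286       1.111       1.871
  solve Keq expr → x = 0.5169; check Q = 1796
Then remove 2.2240e-04 M of B.
Step 2:
                    B           C           A
  init       0.001064       1.111       1.871
  Δ        2.2122e-04 -4.4245e-04 -2.2122e-04
  eq         0.001285       1.111       1.871
  solve Keq expr → x = -2.2122e-04; check Q = 1796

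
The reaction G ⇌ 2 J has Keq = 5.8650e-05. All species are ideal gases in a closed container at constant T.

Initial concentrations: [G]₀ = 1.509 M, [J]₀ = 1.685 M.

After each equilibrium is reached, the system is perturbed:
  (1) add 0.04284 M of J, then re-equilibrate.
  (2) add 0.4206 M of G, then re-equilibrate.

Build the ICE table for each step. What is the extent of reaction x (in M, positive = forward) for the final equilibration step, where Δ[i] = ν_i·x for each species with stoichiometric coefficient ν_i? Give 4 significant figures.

Q₀ = 1.882 vs Keq = 5.8650e-05 ⇒ Q>K, reverse
Step 1:
                    G           J
  I             1.509       1.685
  C            0.8366      -1.673
  E             2.346     0.01173
  solve Keq expr → x = -0.8366; check Q = 5.8650e-05
Then add 0.04284 M of J.
Step 2:
                    G           J
  I             2.346     0.05457
  C           0.02139    -0.04279
  E             2.367     0.01178
  solve Keq expr → x = -0.02139; check Q = 5.8650e-05
Then add 0.4206 M of G.
Step 3:
                    G           J
  I             2.788     0.01178
  C       -5.0144e-04    0.001003
  E             2.787     0.01279
  solve Keq expr → x = 5.0144e-04; check Q = 5.8650e-05

x = 5.0144e-04 M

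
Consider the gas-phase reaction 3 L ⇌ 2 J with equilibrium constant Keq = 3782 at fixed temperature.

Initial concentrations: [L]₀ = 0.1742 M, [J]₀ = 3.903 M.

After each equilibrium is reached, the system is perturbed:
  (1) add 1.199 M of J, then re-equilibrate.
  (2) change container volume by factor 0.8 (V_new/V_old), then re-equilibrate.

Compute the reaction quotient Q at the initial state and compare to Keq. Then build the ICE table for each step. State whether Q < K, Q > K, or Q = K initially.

Q₀ = 2882; Q < K (proceeds forward)

Q₀ = 2882 vs Keq = 3782 ⇒ Q<K, forward
Step 1:
                    L           J
  I            0.1742       3.903
  C          -0.01482    0.009882
  E            0.1594       3.913
  solve Keq expr → x = 0.004941; check Q = 3782
Then add 1.199 M of J.
Step 2:
                    L           J
  I            0.1594       5.112
  C           0.03058    -0.02039
  E              0.19       5.091
  solve Keq expr → x = -0.01019; check Q = 3782
Then change container volume by factor 0.8 (V_new/V_old).
Step 3:
                    L           J
  I            0.2374       6.364
  C          -0.01676     0.01118
  E            0.2207       6.376
  solve Keq expr → x = 0.005588; check Q = 3782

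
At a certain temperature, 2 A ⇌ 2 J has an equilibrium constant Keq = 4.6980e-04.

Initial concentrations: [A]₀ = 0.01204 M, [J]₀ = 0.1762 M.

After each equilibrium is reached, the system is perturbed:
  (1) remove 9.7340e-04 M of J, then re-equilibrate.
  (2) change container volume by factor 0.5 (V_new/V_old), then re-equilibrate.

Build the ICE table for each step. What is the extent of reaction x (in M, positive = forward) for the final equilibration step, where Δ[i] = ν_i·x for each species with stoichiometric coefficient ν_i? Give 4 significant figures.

x = 0 M

Q₀ = 214.2 vs Keq = 4.6980e-04 ⇒ Q>K, reverse
Step 1:
                  A         J
  Initial   0.01204    0.1762
  Change     0.1722   -0.1722
  Equil      0.1842  0.003994
  solve Keq expr → x = -0.0861; check Q = 4.6980e-04
Then remove 9.7340e-04 M of J.
Step 2:
                  A         J
  Initial    0.1842   0.00302
  Change  -9.5275e-04 9.5275e-04
  Equil      0.1833  0.003973
  solve Keq expr → x = 4.7637e-04; check Q = 4.6980e-04
Then change container volume by factor 0.5 (V_new/V_old).
Step 3:
                  A         J
  Initial    0.3666  0.007946
  Change          0         0
  Equil      0.3666  0.007946
  solve Keq expr → x = 0; check Q = 4.6980e-04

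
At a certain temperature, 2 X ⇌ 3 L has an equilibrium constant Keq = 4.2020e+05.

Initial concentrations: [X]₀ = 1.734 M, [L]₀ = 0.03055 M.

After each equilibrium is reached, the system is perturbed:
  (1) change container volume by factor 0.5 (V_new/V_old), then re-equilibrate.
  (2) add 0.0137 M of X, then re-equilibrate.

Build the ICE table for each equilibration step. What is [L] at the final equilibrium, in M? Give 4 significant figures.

Q₀ = 9.4828e-06 vs Keq = 4.2020e+05 ⇒ Q<K, forward
Step 1:
                   X          L
  init         1.734    0.03055
  Δ           -1.727      2.591
  eq        0.006549      2.622
  solve Keq expr → x = 0.8637; check Q = 4.2020e+05
Then change container volume by factor 0.5 (V_new/V_old).
Step 2:
                   X          L
  init        0.0131      5.243
  Δ         0.005382  -0.008074
  eq         0.01848      5.235
  solve Keq expr → x = -0.002691; check Q = 4.2020e+05
Then add 0.0137 M of X.
Step 3:
                   X          L
  init       0.03218      5.235
  Δ         -0.01359    0.02039
  eq         0.01859      5.256
  solve Keq expr → x = 0.006796; check Q = 4.2020e+05

[L]_eq = 5.256 M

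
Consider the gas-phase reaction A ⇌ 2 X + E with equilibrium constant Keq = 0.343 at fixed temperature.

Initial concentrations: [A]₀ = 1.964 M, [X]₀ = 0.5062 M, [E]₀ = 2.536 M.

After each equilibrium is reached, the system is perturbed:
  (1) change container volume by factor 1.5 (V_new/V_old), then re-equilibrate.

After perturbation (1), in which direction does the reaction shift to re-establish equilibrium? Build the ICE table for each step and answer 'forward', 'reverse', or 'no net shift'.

Q₀ = 0.3309 vs Keq = 0.343 ⇒ Q<K, forward
Step 1:
                   A          X          E
  Initial      1.964     0.5062      2.536
  Change    -0.00412    0.00824    0.00412
  Equil         1.96     0.5144       2.54
  solve Keq expr → x = 0.00412; check Q = 0.343
Then change container volume by factor 1.5 (V_new/V_old).
Step 2:
                   A          X          E
  Initial      1.307      0.343      1.693
  Change     -0.0732     0.1464     0.0732
  Equil        1.233     0.4894      1.767
  solve Keq expr → x = 0.0732; check Q = 0.343

Direction: forward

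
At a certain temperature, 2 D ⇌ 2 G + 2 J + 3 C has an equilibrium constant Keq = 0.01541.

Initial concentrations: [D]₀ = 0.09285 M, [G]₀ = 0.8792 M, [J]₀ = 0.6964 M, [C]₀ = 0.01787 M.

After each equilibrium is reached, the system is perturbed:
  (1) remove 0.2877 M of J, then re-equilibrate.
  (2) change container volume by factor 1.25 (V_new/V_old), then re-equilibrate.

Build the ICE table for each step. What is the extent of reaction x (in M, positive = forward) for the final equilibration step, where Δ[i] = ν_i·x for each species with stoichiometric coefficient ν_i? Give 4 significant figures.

Q₀ = 2.4814e-04 vs Keq = 0.01541 ⇒ Q<K, forward
Step 1:
                   D          G          J          C
  Initial    0.09285     0.8792     0.6964    0.01787
  Change    -0.02484    0.02484    0.02484    0.03727
  Equil      0.06801      0.904     0.7212    0.05514
  solve Keq expr → x = 0.01242; check Q = 0.01541
Then remove 0.2877 M of J.
Step 2:
                   D          G          J          C
  Initial    0.06801      0.904     0.4335    0.05514
  Change   -0.009152   0.009152   0.009152    0.01373
  Equil      0.05885     0.9132     0.4427    0.06887
  solve Keq expr → x = 0.004576; check Q = 0.01541
Then change container volume by factor 1.25 (V_new/V_old).
Step 3:
                   D          G          J          C
  Initial    0.04708     0.7306     0.3542    0.05509
  Change   -0.008677   0.008677   0.008677    0.01302
  Equil      0.03841     0.7392     0.3628    0.06811
  solve Keq expr → x = 0.004339; check Q = 0.01541

x = 0.004339 M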